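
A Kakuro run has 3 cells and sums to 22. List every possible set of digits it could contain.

{5,8,9}; {6,7,9}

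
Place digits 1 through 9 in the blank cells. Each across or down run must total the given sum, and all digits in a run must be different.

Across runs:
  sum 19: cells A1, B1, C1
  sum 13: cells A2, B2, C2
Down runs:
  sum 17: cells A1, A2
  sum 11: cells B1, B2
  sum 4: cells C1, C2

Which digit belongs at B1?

7

17 in 2 cells must be {8,9}; 4 in 2 cells must be {1,3}.
The 19 across and the 4 down share only 3, so C1 = 3.
C2 = 4 − 3 = 1 completes the 4 down.
Given what's placed, A1 must be 9 to fit the 19 across and 17 down.
B1 = 19 − 12 = 7 completes the 19 across.
A2 = 17 − 9 = 8 completes the 17 down.
B2 = 13 − 9 = 4 completes the 13 across.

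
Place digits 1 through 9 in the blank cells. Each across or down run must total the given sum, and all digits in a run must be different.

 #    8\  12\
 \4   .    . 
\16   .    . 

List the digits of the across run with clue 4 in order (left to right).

4 in 2 cells must be {1,3}; 16 in 2 cells must be {7,9}.
The 4 across and the 12 down share only 3, so R1C2 = 3.
The 16 across and the 8 down share only 7, so R2C1 = 7.
R2C2 = 16 − 7 = 9 completes the 16 across.
R1C1 = 4 − 3 = 1 completes the 4 across.

1 3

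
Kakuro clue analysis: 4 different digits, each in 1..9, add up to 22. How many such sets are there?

11

4 distinct digits from 1–9 sum between 10 and 30.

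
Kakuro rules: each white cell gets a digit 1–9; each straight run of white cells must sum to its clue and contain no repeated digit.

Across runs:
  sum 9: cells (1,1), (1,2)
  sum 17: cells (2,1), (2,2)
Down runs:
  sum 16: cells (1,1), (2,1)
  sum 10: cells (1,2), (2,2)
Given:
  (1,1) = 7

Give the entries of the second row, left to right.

17 in 2 cells must be {8,9}; 16 in 2 cells must be {7,9}.
(1,2) = 9 − 7 = 2 completes the 9 across.
(2,1) = 16 − 7 = 9 completes the 16 down.
(2,2) = 17 − 9 = 8 completes the 17 across.

9 8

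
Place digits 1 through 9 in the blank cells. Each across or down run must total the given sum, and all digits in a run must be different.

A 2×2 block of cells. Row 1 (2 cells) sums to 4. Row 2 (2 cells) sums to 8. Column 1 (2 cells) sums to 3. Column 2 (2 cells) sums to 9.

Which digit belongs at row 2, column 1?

4 in 2 cells must be {1,3}; 3 in 2 cells must be {1,2}.
The 4 across and the 3 down share only 1, so (1,1) = 1.
(1,2) = 4 − 1 = 3 completes the 4 across.
(2,1) = 3 − 1 = 2 completes the 3 down.
(2,2) = 8 − 2 = 6 completes the 8 across.

2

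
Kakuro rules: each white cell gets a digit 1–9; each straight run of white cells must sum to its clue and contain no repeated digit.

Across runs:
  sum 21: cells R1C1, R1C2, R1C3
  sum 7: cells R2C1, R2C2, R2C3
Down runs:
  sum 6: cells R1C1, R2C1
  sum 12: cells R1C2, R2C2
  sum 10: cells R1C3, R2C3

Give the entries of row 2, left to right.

2 4 1

7 in 3 cells must be {1,2,4}.
The 7 across and the 12 down share only 4, so R2C2 = 4.
R1C2 = 12 − 4 = 8 completes the 12 down.
Given what's placed, R1C1 must be 4 to fit the 21 across and 6 down.
R1C3 = 21 − 12 = 9 completes the 21 across.
R2C1 = 6 − 4 = 2 completes the 6 down.
R2C3 = 7 − 6 = 1 completes the 7 across.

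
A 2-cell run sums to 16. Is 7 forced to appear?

The only way to make 16 from 2 distinct digits is {7,9}, which contains 7.

Yes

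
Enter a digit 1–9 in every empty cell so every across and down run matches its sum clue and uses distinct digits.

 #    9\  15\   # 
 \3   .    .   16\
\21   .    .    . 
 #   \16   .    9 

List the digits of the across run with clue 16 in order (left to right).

3 in 2 cells must be {1,2}; 16 in 2 cells must be {7,9}.
R2C3 = 16 − 9 = 7 completes the 16 down.
R3C2 = 16 − 9 = 7 completes the 16 across.
Given what's placed, R1C2 must be 2 to fit the 3 across and 15 down.
R2C2 = 15 − 9 = 6 completes the 15 down.
R1C1 = 3 − 2 = 1 completes the 3 across.
R2C1 = 21 − 13 = 8 completes the 21 across.

7, 9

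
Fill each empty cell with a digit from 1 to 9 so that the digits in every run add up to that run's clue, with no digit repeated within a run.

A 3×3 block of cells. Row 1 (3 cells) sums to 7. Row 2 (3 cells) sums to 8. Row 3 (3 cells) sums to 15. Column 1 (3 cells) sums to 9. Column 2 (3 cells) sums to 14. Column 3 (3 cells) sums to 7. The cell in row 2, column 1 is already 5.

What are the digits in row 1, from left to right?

7 in 3 cells must be {1,2,4}.
Given what's placed, (1,1) must be 1 to fit the 7 across and 9 down.
(3,1) = 9 − 6 = 3 completes the 9 down.
(3,3) = 4: the only remaining digit allowed by both the 15 across and the 7 down.
Given what's placed, (1,3) must be 2 to fit the 7 across and 7 down.
(2,3) = 7 − 6 = 1 completes the 7 down.
(3,2) = 15 − 7 = 8 completes the 15 across.
(1,2) = 7 − 3 = 4 completes the 7 across.

1, 4, 2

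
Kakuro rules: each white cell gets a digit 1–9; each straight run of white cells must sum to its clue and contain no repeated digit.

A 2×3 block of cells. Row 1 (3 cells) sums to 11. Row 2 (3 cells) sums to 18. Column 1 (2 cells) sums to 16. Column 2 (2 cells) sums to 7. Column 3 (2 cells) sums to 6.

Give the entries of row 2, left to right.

16 in 2 cells must be {7,9}.
The 11 across and the 16 down share only 7, so (1,1) = 7.
Given what's placed, (1,3) must be 1 to fit the 11 across and 6 down.
(2,1) = 16 − 7 = 9 completes the 16 down.
(2,3) = 6 − 1 = 5 completes the 6 down.
(1,2) = 11 − 8 = 3 completes the 11 across.
(2,2) = 18 − 14 = 4 completes the 18 across.

9 4 5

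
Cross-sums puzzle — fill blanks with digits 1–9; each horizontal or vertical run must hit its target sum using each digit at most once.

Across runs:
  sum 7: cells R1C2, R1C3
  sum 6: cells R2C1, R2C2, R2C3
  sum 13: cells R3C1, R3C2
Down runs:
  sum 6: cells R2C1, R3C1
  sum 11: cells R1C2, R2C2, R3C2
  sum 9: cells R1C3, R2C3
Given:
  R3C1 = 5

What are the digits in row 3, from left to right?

5, 8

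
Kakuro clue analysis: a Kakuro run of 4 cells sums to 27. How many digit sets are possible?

3

4 distinct digits from 1–9 sum between 10 and 30.
Enumerating: {3,7,8,9}, {4,6,8,9}, {5,6,7,9}.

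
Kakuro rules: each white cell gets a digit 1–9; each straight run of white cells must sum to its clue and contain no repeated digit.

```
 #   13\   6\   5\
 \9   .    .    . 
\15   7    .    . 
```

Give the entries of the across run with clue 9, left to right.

R1C1 = 13 − 7 = 6 completes the 13 down.
Nothing is forced directly, so branch on R2C2, whose candidates are 2 or 5. If R2C2 = 2: then R1C2 would have to be in {1,2} for the 9 across but in {4} for the 6 down — contradiction. So R2C2 = 5.
R1C2 = 6 − 5 = 1 completes the 6 down.
R1C3 = 9 − 7 = 2 completes the 9 across.
R2C3 = 15 − 12 = 3 completes the 15 across.

6 1 2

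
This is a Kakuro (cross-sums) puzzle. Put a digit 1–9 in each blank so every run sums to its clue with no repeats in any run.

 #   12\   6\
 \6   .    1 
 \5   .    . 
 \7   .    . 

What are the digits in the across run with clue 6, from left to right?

6 in 3 cells must be {1,2,3}.
R1C1 = 6 − 1 = 5 completes the 6 across.
No cell is forced outright now. R2C2 can only be 2 or 3 (the digits allowed by both its 5 across and its 6 down). If R2C2 = 3: then R2C1 would have to be in {2} for the 5 across but in {1,3,4,6} for the 12 down — contradiction. So R2C2 = 2.
R2C1 = 5 − 2 = 3 completes the 5 across.
R3C1 = 12 − 8 = 4 completes the 12 down.
R3C2 = 7 − 4 = 3 completes the 7 across.

5 1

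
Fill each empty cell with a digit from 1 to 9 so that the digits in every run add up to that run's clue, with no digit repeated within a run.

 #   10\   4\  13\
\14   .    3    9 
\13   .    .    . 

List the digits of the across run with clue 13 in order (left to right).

4 in 2 cells must be {1,3}.
R1C1 = 14 − 12 = 2 completes the 14 across.
R2C1 = 10 − 2 = 8 completes the 10 down.
R2C2 = 4 − 3 = 1 completes the 4 down.
R2C3 = 13 − 9 = 4 completes the 13 across.

8 1 4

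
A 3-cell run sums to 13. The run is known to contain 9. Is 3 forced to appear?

The only way to make 13 from 3 distinct digits under that restriction is {1,3,9}, which contains 3.

Yes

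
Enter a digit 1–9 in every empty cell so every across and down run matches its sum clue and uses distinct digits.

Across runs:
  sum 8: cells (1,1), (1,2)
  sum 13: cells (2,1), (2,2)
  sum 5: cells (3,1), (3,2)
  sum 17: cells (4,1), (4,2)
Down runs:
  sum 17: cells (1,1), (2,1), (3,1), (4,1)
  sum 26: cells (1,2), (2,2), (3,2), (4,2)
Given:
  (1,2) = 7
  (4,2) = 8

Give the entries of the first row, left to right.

17 in 2 cells must be {8,9}.
(1,1) = 8 − 7 = 1 completes the 8 across.
Given what's placed, (3,2) must be 2 to fit the 5 across and 26 down.
(4,1) = 17 − 8 = 9 completes the 17 across.
(2,2) = 26 − 17 = 9 completes the 26 down.
(3,1) = 5 − 2 = 3 completes the 5 across.
(2,1) = 13 − 9 = 4 completes the 13 across.

1, 7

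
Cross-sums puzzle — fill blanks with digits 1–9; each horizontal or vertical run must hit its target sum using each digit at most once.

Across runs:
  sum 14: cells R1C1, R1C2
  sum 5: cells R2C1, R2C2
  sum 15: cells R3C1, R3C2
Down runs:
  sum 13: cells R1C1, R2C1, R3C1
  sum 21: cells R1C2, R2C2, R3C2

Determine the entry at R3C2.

8

The 5 across and the 21 down share only 4, so R2C2 = 4.
R2C1 = 5 − 4 = 1 completes the 5 across.
Nothing is forced directly, so branch on R1C2, whose candidates are 8 or 9. If R1C2 = 8: then R1C1 would have to be in {6} for the 14 across but in {3,4,5,7,8,9} for the 13 down — contradiction. So R1C2 = 9.
R1C1 = 14 − 9 = 5 completes the 14 across.
R3C1 = 13 − 6 = 7 completes the 13 down.
R3C2 = 15 − 7 = 8 completes the 15 across.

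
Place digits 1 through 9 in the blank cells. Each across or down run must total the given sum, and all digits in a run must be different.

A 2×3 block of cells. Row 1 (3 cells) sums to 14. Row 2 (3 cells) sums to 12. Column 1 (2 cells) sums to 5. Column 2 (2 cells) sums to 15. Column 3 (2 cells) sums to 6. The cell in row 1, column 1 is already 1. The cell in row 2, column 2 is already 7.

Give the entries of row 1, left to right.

1 8 5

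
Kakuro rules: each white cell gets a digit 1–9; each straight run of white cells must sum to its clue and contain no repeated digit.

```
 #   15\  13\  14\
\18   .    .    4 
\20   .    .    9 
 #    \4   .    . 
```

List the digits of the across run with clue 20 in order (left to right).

4 in 2 cells must be {1,3}.
R3C3 = 14 − 13 = 1 completes the 14 down.
R3C2 = 4 − 1 = 3 completes the 4 across.
Nothing is forced directly, so branch on R2C2, whose candidates are 4 or 6 or 8. If R2C2 = 6: then R1C2 would have to be in {5,6,8,9} for the 18 across but in {4} for the 13 down — contradiction. If R2C2 = 8: then R1C2 would have to be in {5,6,8,9} for the 18 across but in {2} for the 13 down — contradiction. So R2C2 = 4.
R1C2 = 13 − 7 = 6 completes the 13 down.
R2C1 = 20 − 13 = 7 completes the 20 across.
R1C1 = 18 − 10 = 8 completes the 18 across.

7 4 9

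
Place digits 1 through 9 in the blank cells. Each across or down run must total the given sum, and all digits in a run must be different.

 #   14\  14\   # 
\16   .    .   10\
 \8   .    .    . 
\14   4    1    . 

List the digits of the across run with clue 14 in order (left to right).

4 1 9

16 in 2 cells must be {7,9}.
R3C3 = 14 − 5 = 9 completes the 14 across.
R2C3 = 10 − 9 = 1 completes the 10 down.
No cell is forced outright now. R2C1 can only be 2 or 3 (the digits allowed by both its 8 across and its 14 down). If R2C1 = 2: then R1C1 would have to be in {7,9} for the 16 across but in {8} for the 14 down — contradiction. So R2C1 = 3.
R1C1 = 14 − 7 = 7 completes the 14 down.
R1C2 = 16 − 7 = 9 completes the 16 across.
R2C2 = 8 − 4 = 4 completes the 8 across.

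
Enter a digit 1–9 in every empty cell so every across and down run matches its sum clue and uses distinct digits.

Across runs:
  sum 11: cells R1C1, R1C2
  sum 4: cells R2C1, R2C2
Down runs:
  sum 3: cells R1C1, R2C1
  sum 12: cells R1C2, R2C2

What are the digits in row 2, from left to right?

1 3

4 in 2 cells must be {1,3}; 3 in 2 cells must be {1,2}.
The 11 across and the 3 down share only 2, so R1C1 = 2.
R1C2 = 11 − 2 = 9 completes the 11 across.
R2C1 = 3 − 2 = 1 completes the 3 down.
R2C2 = 4 − 1 = 3 completes the 4 across.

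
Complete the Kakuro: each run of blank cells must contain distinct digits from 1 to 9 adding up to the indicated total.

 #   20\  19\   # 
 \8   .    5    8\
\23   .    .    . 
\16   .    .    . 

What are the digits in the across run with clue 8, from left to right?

3 5

23 in 3 cells must be {6,8,9}.
R1C1 = 8 − 5 = 3 completes the 8 across.
Intersecting the 23 across with the 8 down forces R2C3 = 6.
R3C3 = 8 − 6 = 2 completes the 8 down.
Given what's placed, R2C2 must be 8 to fit the 23 across and 19 down.
R3C2 = 19 − 13 = 6 completes the 19 down.
R2C1 = 23 − 14 = 9 completes the 23 across.
R3C1 = 16 − 8 = 8 completes the 16 across.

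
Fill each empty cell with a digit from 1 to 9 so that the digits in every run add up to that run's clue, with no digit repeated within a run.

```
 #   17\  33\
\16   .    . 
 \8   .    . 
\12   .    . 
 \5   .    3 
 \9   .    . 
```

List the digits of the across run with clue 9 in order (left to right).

16 in 2 cells must be {7,9}.
The 16 across and the 17 down share only 7, so R1C1 = 7.
R1C2 = 16 − 7 = 9 completes the 16 across.
R4C1 = 5 − 3 = 2 completes the 5 across.
Nothing is forced directly, so branch on R2C1, whose candidates are 1 or 3. If R2C1 = 3: then R2C2 would have to be in {5} for the 8 across but in {6,7,8} for the 33 down — contradiction. So R2C1 = 1.
R2C2 = 8 − 1 = 7 completes the 8 across.
Given what's placed, R3C2 must be 8 to fit the 12 across and 33 down.
R5C2 = 33 − 27 = 6 completes the 33 down.
R3C1 = 12 − 8 = 4 completes the 12 across.
R5C1 = 9 − 6 = 3 completes the 9 across.

3 6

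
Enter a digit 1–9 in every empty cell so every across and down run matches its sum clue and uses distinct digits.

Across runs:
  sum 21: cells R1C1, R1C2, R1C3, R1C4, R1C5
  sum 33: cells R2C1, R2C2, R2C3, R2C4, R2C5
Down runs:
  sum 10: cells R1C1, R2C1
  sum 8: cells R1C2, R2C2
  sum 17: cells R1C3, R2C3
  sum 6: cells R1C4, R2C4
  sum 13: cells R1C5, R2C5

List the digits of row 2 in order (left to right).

9 5 8 4 7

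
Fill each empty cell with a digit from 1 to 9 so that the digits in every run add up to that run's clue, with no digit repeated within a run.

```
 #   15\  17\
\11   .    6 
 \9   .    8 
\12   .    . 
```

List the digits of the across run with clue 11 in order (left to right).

5, 6

R1C1 = 11 − 6 = 5 completes the 11 across.
R2C1 = 9 − 8 = 1 completes the 9 across.
R3C1 = 15 − 6 = 9 completes the 15 down.
R3C2 = 12 − 9 = 3 completes the 12 across.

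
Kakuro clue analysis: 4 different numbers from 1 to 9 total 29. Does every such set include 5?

Yes

The only way to make 29 from 4 distinct digits is {5,7,8,9}, which contains 5.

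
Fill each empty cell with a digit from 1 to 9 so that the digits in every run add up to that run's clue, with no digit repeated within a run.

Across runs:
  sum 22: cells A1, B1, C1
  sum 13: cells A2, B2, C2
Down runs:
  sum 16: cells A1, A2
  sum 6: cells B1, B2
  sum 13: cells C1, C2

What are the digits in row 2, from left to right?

7 1 5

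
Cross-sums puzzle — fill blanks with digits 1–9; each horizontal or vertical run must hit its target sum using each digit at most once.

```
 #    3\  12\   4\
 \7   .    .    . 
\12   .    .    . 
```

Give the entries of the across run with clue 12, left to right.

1 8 3

7 in 3 cells must be {1,2,4}; 3 in 2 cells must be {1,2}; 4 in 2 cells must be {1,3}.
The 7 across and the 12 down share only 4, so R1C2 = 4.
Given what's placed, R1C3 must be 1 to fit the 7 across and 4 down.
R2C2 = 12 − 4 = 8 completes the 12 down.
R2C3 = 4 − 1 = 3 completes the 4 down.
R1C1 = 7 − 5 = 2 completes the 7 across.
R2C1 = 12 − 11 = 1 completes the 12 across.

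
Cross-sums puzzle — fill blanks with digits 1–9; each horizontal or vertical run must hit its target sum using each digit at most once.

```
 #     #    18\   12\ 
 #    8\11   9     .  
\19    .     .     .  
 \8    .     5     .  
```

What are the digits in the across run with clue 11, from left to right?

9 2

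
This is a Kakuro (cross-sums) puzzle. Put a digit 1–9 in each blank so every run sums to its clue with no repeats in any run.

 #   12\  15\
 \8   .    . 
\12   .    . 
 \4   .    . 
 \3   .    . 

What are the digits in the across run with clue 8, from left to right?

4 in 2 cells must be {1,3}; 3 in 2 cells must be {1,2}.
Nothing is forced directly, so branch on R3C1, whose candidates are 1 or 3. If R3C1 = 3: then R2C1 would have to be in {3,4,5,7,8,9} for the 12 across but in {1,2,6} for the 12 down — contradiction. So R3C1 = 1.
R3C2 = 4 − 1 = 3 completes the 4 across.
Given what's placed, R4C1 must be 2 to fit the 3 across and 12 down.
R4C2 = 3 − 2 = 1 completes the 3 across.
No cell is forced outright now. R1C1 can only be 3 or 5 or 6 (the digits allowed by both its 8 across and its 12 down). If R1C1 = 3: that forces R1C2 = 5, after which R2C1 would have to be in {3,4,5,7,8,9} for the 12 across but in {6} for the 12 down — contradiction. If R1C1 = 5: then R1C2 would have to be in {3} for the 8 across but in {2,4,5,6,7,9} for the 15 down — contradiction. So R1C1 = 6.
R1C2 = 8 − 6 = 2 completes the 8 across.

6 2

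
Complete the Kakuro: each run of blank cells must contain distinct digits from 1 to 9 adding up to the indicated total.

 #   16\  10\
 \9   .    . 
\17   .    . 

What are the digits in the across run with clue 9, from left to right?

17 in 2 cells must be {8,9}; 16 in 2 cells must be {7,9}.
The 9 across and the 16 down share only 7, so R1C1 = 7.
R1C2 = 9 − 7 = 2 completes the 9 across.
R2C1 = 16 − 7 = 9 completes the 16 down.
R2C2 = 17 − 9 = 8 completes the 17 across.

7 2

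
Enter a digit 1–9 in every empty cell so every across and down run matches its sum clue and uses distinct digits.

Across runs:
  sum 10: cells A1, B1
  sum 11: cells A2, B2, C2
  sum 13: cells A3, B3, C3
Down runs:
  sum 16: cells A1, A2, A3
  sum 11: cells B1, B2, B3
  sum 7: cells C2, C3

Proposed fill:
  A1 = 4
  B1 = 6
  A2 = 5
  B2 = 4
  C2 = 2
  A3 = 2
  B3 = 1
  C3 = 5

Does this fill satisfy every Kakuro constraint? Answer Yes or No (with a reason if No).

No — the across run A3–C3 sums to 8, not 13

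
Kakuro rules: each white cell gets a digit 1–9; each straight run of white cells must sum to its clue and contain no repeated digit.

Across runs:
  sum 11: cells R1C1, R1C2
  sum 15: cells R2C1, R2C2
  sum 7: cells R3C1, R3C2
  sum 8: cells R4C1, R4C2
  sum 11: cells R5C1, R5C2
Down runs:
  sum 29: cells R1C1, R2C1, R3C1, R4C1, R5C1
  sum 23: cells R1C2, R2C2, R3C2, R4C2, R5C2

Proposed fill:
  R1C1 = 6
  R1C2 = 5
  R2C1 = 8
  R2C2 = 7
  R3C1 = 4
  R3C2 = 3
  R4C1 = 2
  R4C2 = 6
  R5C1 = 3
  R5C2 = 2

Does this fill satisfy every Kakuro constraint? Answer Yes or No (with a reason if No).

No — the down run R1C1–R5C1 sums to 23, not 29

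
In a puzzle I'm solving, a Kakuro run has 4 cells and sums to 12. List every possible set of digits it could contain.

{1,2,3,6}; {1,2,4,5}

4 distinct digits from 1–9 sum between 10 and 30.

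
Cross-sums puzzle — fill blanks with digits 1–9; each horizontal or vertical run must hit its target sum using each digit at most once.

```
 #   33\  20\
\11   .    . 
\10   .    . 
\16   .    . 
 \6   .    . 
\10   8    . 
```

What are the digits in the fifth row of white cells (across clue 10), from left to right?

8 2

16 in 2 cells must be {7,9}.
R5C2 = 10 − 8 = 2 completes the 10 across.
Nothing is forced directly, so branch on R4C1, whose candidates are 4 or 5. If R4C1 = 4: then R4C2 would have to be in {2} for the 6 across but in {1,3,4,5,6,7,8,9} for the 20 down — contradiction. So R4C1 = 5.
R4C2 = 6 − 5 = 1 completes the 6 across.
Nothing is forced directly, so branch on R3C1, whose candidates are 7 or 9. If R3C1 = 7: that forces R3C2 = 9, R2C2 = 3, R1C2 = 5, after which R2C1 would have to be in {7} for the 10 across but in {4,9} for the 33 down — contradiction. So R3C1 = 9.
R3C2 = 16 − 9 = 7 completes the 16 across.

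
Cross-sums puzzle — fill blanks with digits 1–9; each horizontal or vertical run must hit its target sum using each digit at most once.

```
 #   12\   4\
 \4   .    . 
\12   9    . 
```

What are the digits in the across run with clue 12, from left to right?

9, 3

4 in 2 cells must be {1,3}.
R1C1 = 12 − 9 = 3 completes the 12 down.
R1C2 = 4 − 3 = 1 completes the 4 across.
R2C2 = 12 − 9 = 3 completes the 12 across.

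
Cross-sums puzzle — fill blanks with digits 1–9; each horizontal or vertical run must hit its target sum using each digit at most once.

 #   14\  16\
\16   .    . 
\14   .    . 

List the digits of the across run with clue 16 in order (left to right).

9, 7

16 in 2 cells must be {7,9}.
The 16 across and the 14 down share only 9, so R1C1 = 9.
R1C2 = 16 − 9 = 7 completes the 16 across.
R2C1 = 14 − 9 = 5 completes the 14 down.
R2C2 = 14 − 5 = 9 completes the 14 across.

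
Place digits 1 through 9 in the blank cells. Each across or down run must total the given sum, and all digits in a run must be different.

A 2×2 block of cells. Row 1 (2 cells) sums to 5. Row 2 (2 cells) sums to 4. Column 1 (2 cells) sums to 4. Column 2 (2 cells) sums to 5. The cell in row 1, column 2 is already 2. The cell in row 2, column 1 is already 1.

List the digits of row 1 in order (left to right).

3, 2

4 in 2 cells must be {1,3}.
(1,1) = 5 − 2 = 3 completes the 5 across.
(2,2) = 4 − 1 = 3 completes the 4 across.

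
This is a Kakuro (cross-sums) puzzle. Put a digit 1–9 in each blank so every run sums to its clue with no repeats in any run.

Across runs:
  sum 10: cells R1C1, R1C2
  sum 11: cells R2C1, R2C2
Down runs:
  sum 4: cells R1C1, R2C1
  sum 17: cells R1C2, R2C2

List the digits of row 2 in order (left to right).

4 in 2 cells must be {1,3}; 17 in 2 cells must be {8,9}.
The 11 across and the 4 down share only 3, so R2C1 = 3.
R2C2 = 11 − 3 = 8 completes the 11 across.
R1C1 = 4 − 3 = 1 completes the 4 down.
R1C2 = 10 − 1 = 9 completes the 10 across.

3, 8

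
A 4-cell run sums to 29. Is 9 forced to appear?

Yes

The only way to make 29 from 4 distinct digits is {5,7,8,9}, which contains 9.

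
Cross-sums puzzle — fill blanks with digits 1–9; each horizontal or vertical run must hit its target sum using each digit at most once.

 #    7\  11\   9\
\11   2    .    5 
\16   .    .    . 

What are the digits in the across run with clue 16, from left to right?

5 7 4

R1C2 = 11 − 7 = 4 completes the 11 across.
R2C1 = 7 − 2 = 5 completes the 7 down.
R2C2 = 11 − 4 = 7 completes the 11 down.
R2C3 = 16 − 12 = 4 completes the 16 across.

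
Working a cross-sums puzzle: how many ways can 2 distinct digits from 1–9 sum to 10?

4

2 distinct digits from 1–9 sum between 3 and 17.
Enumerating: {1,9}, {2,8}, {3,7}, {4,6}.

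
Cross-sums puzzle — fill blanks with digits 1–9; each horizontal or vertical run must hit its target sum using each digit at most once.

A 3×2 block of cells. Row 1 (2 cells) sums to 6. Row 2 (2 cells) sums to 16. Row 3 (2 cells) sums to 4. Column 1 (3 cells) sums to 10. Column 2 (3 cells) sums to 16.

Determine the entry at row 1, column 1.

2

16 in 2 cells must be {7,9}; 4 in 2 cells must be {1,3}.
The 16 across and the 10 down share only 7, so (2,1) = 7.
(2,2) = 16 − 7 = 9 completes the 16 across.
Given what's placed, (3,1) must be 1 to fit the 4 across and 10 down.
(3,2) = 4 − 1 = 3 completes the 4 across.
(1,1) = 10 − 8 = 2 completes the 10 down.
(1,2) = 6 − 2 = 4 completes the 6 across.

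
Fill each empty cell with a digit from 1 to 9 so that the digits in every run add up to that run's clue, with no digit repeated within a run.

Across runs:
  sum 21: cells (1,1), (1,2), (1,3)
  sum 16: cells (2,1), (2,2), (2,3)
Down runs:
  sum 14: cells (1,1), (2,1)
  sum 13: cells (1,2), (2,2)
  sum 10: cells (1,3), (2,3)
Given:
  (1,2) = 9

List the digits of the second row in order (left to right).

9 4 3

(2,2) = 13 − 9 = 4 completes the 13 down.
Nothing is forced directly, so branch on (2,1), whose candidates are 5 or 9. If (2,1) = 5: then (1,1) would have to be in {4,5,7,8} for the 21 across but in {9} for the 14 down — contradiction. So (2,1) = 9.
(1,1) = 14 − 9 = 5 completes the 14 down.
(1,3) = 21 − 14 = 7 completes the 21 across.
(2,3) = 16 − 13 = 3 completes the 16 across.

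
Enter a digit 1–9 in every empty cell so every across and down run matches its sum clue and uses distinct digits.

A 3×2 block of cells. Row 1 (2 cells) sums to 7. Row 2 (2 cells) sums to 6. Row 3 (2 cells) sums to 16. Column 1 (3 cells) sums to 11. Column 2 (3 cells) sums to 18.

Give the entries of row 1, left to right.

3, 4

16 in 2 cells must be {7,9}.
The 16 across and the 11 down share only 7, so (3,1) = 7.
(3,2) = 16 − 7 = 9 completes the 16 across.
Given what's placed, (2,1) must be 1 to fit the 6 across and 11 down.
(2,2) = 6 − 1 = 5 completes the 6 across.
(1,1) = 11 − 8 = 3 completes the 11 down.
(1,2) = 7 − 3 = 4 completes the 7 across.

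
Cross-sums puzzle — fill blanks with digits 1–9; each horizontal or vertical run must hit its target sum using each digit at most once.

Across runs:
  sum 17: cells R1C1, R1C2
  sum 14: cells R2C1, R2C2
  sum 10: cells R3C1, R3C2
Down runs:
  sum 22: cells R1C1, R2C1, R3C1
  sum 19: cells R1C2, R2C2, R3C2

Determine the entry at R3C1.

17 in 2 cells must be {8,9}.
Nothing is forced directly, so branch on R1C1, whose candidates are 8 or 9. If R1C1 = 8: that forces R1C2 = 9, R3C1 = 9, after which R3C2 would have to be in {1} for the 10 across but in {2,3,4,6,7,8} for the 19 down — contradiction. So R1C1 = 9.
R1C2 = 17 − 9 = 8 completes the 17 across.
Nothing is forced directly, so branch on R2C1, whose candidates are 5 or 6 or 8. If R2C1 = 6: then R2C2 would have to be in {8} for the 14 across but in {2,4,5,6,7,9} for the 19 down — contradiction. If R2C1 = 8: that forces R2C2 = 6, after which R3C1 would have to be in {1,2,3,4,6,7,8,9} for the 10 across but in {5} for the 22 down — contradiction. So R2C1 = 5.
R2C2 = 14 − 5 = 9 completes the 14 across.
R3C1 = 22 − 14 = 8 completes the 22 down.
R3C2 = 10 − 8 = 2 completes the 10 across.

8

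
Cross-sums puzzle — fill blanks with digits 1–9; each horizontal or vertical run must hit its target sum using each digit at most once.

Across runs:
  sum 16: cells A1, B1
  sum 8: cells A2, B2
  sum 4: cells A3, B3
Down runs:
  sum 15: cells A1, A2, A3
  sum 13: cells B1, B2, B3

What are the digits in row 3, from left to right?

3, 1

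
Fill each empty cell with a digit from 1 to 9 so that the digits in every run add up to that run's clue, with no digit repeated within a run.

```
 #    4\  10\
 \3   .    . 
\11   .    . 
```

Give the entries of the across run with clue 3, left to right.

1 2

3 in 2 cells must be {1,2}; 4 in 2 cells must be {1,3}.
The 3 across and the 4 down share only 1, so R1C1 = 1.
R1C2 = 3 − 1 = 2 completes the 3 across.
R2C1 = 4 − 1 = 3 completes the 4 down.
R2C2 = 11 − 3 = 8 completes the 11 across.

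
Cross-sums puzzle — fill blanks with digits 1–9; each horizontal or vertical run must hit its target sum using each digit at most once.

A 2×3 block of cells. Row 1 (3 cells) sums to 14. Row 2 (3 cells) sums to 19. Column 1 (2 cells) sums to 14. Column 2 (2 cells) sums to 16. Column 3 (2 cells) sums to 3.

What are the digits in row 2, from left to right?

16 in 2 cells must be {7,9}; 3 in 2 cells must be {1,2}.
The 19 across and the 3 down share only 2, so (2,3) = 2.
(1,3) = 3 − 2 = 1 completes the 3 down.
Given what's placed, (2,2) must be 9 to fit the 19 across and 16 down.
(1,2) = 16 − 9 = 7 completes the 16 down.
(2,1) = 19 − 11 = 8 completes the 19 across.
(1,1) = 14 − 8 = 6 completes the 14 across.

8, 9, 2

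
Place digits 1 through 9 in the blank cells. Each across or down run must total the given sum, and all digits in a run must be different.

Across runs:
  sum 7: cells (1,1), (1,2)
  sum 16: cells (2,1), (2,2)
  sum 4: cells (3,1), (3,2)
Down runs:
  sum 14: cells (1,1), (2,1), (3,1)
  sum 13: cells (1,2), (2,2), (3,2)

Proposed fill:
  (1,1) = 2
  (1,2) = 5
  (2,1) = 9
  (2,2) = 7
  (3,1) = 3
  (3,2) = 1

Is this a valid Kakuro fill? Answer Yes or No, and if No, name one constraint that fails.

Yes

Across: 2+5=7; 9+7=16; 3+1=4. Down: 2+9+3=14; 5+7+1=13. No digit repeats within any run.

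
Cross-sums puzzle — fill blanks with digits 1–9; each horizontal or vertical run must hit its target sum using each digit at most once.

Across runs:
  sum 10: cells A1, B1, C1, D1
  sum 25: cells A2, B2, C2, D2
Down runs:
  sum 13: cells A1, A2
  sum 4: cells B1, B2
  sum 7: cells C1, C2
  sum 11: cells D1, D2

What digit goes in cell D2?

10 in 4 cells must be {1,2,3,4}; 4 in 2 cells must be {1,3}.
Only 4 fits A1 under both its across sum 10 and down sum 13.
A2 = 13 − 4 = 9 completes the 13 down.
Nothing is forced directly, so branch on D1, whose candidates are 2 or 3. If D1 = 2: then D2 would have to be in {1,2,3,4,5,6,7,8} for the 25 across but in {9} for the 11 down — contradiction. So D1 = 3.
B1 = 1: the only remaining digit allowed by both the 10 across and the 4 down.
C1 = 10 − 8 = 2 completes the 10 across.
B2 = 4 − 1 = 3 completes the 4 down.
C2 = 7 − 2 = 5 completes the 7 down.
D2 = 25 − 17 = 8 completes the 25 across.

8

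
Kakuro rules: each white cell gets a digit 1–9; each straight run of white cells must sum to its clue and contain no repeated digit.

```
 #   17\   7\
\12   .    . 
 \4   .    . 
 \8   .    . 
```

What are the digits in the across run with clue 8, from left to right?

6 2

4 in 2 cells must be {1,3}; 7 in 3 cells must be {1,2,4}.
The 12 across and the 7 down share only 4, so R1C2 = 4.
Given what's placed, R2C2 must be 1 to fit the 4 across and 7 down.
R3C2 = 7 − 5 = 2 completes the 7 down.
R1C1 = 12 − 4 = 8 completes the 12 across.
R2C1 = 4 − 1 = 3 completes the 4 across.
R3C1 = 8 − 2 = 6 completes the 8 across.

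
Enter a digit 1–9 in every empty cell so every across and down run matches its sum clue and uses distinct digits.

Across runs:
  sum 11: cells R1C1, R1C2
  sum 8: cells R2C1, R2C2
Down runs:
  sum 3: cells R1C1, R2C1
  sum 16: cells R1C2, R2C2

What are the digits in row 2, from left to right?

1 7

3 in 2 cells must be {1,2}; 16 in 2 cells must be {7,9}.
The 11 across and the 3 down share only 2, so R1C1 = 2.
R1C2 = 11 − 2 = 9 completes the 11 across.
R2C1 = 3 − 2 = 1 completes the 3 down.
R2C2 = 8 − 1 = 7 completes the 8 across.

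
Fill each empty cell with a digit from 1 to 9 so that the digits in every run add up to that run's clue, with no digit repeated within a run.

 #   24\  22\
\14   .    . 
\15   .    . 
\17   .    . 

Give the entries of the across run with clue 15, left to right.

17 in 2 cells must be {8,9}; 24 in 3 cells must be {7,8,9}.
Nothing is forced directly, so branch on R1C1, whose candidates are 8 or 9. If R1C1 = 8: that forces R1C2 = 6, R3C1 = 9, after which R3C2 would have to be in {8} for the 17 across but in {7,9} for the 22 down — contradiction. So R1C1 = 9.
R1C2 = 14 − 9 = 5 completes the 14 across.
Given what's placed, R3C1 must be 8 to fit the 17 across and 24 down.
R3C2 = 17 − 8 = 9 completes the 17 across.
R2C1 = 24 − 17 = 7 completes the 24 down.
R2C2 = 15 − 7 = 8 completes the 15 across.

7, 8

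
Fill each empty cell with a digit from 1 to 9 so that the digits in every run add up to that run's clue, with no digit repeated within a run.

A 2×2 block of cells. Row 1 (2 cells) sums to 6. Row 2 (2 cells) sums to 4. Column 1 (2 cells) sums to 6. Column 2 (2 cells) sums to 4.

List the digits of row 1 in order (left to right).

4 in 2 cells must be {1,3}.
The 6 across and the 4 down share only 1, so (1,2) = 1.
The 4 across and the 6 down share only 1, so (2,1) = 1.
(2,2) = 4 − 1 = 3 completes the 4 across.
(1,1) = 6 − 1 = 5 completes the 6 across.

5 1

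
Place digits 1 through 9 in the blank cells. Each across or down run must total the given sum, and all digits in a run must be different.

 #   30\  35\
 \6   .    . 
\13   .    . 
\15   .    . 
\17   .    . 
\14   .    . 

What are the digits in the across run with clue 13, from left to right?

17 in 2 cells must be {8,9}; 35 in 5 cells must be {5,6,7,8,9}.
Only 5 fits R1C2 under both its across sum 6 and down sum 35.
R1C1 = 6 − 5 = 1 completes the 6 across.
Nothing is forced directly, so branch on R5C2, whose candidates are 6 or 8 or 9. If R5C2 = 6: that forces R5C1 = 8, R4C1 = 9, R4C2 = 8, R3C1 = 7, after which R3C2 would have to be in {8} for the 15 across but in {7,9} for the 35 down — contradiction. If R5C2 = 8: that forces R4C2 = 9, after which R5C1 would have to be in {6} for the 14 across but in {5,7,8,9} for the 30 down — contradiction. So R5C2 = 9.
R4C2 = 8: the only remaining digit allowed by both the 17 across and the 35 down.
R5C1 = 14 − 9 = 5 completes the 14 across.
R4C1 = 17 − 8 = 9 completes the 17 across.
Nothing is forced directly, so branch on R2C1, whose candidates are 7 or 8. If R2C1 = 8: then R2C2 would have to be in {5} for the 13 across but in {6,7} for the 35 down — contradiction. So R2C1 = 7.
R2C2 = 13 − 7 = 6 completes the 13 across.

7, 6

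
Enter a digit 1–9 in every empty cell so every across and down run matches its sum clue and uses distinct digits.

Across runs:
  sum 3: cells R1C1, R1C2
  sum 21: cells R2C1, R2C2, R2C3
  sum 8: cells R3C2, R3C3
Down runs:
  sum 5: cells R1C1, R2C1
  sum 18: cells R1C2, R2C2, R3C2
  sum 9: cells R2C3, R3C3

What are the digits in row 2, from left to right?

4, 9, 8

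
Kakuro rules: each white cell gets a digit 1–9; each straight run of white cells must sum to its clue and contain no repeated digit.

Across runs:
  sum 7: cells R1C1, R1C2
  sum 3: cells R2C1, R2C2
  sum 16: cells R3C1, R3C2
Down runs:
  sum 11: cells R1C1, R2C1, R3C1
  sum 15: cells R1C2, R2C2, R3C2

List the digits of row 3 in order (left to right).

3 in 2 cells must be {1,2}; 16 in 2 cells must be {7,9}.
The 16 across and the 11 down share only 7, so R3C1 = 7.
R3C2 = 16 − 7 = 9 completes the 16 across.
Given what's placed, R2C1 must be 1 to fit the 3 across and 11 down.
R2C2 = 3 − 1 = 2 completes the 3 across.
R1C1 = 11 − 8 = 3 completes the 11 down.
R1C2 = 7 − 3 = 4 completes the 7 across.

7 9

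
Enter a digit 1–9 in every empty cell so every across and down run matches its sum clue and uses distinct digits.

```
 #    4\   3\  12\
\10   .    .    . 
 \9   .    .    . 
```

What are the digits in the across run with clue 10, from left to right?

4 in 2 cells must be {1,3}; 3 in 2 cells must be {1,2}.
Nothing is forced directly, so branch on R1C2, whose candidates are 1 or 2. If R1C2 = 1: that forces R1C1 = 3, after which R1C3 would have to be in {6} for the 10 across but in {3,4,5,7,8,9} for the 12 down — contradiction. So R1C2 = 2.
R2C2 = 3 − 2 = 1 completes the 3 down.
Given what's placed, R2C1 must be 3 to fit the 9 across and 4 down.
R2C3 = 9 − 4 = 5 completes the 9 across.
R1C1 = 4 − 3 = 1 completes the 4 down.
R1C3 = 10 − 3 = 7 completes the 10 across.

1, 2, 7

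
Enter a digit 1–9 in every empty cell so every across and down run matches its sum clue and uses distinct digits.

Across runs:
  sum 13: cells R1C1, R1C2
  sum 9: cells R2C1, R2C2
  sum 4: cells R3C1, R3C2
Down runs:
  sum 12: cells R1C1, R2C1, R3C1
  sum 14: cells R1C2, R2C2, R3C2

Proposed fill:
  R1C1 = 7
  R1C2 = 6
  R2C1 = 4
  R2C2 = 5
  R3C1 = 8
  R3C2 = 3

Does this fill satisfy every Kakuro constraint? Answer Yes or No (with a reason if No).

No — the across run R3C1–R3C2 sums to 11, not 4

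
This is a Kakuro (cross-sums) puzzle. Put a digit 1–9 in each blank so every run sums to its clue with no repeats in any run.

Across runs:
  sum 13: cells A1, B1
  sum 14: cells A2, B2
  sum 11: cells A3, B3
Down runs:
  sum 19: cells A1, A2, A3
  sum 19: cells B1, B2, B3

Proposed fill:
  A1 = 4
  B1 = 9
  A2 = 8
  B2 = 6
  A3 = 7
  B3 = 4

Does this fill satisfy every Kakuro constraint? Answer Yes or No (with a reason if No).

Yes

Across: 4+9=13; 8+6=14; 7+4=11. Down: 4+8+7=19; 9+6+4=19. No digit repeats within any run.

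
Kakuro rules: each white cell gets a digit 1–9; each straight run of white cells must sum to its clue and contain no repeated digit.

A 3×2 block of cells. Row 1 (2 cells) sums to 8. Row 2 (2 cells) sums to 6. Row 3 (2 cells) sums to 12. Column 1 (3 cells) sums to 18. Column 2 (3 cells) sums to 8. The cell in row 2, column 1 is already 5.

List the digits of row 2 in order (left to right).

5 1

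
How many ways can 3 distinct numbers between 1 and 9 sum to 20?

3 distinct digits from 1–9 sum between 6 and 24.
Enumerating: {3,8,9}, {4,7,9}, {5,6,9}, {5,7,8}.

4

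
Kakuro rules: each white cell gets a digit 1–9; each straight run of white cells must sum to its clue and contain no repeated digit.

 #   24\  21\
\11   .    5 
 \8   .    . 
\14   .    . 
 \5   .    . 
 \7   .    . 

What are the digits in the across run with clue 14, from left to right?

8, 6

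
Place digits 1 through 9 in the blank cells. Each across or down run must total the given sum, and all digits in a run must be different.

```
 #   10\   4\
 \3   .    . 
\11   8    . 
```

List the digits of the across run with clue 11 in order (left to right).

3 in 2 cells must be {1,2}; 4 in 2 cells must be {1,3}.
R1C1 = 10 − 8 = 2 completes the 10 down.
R1C2 = 3 − 2 = 1 completes the 3 across.
R2C2 = 11 − 8 = 3 completes the 11 across.

8, 3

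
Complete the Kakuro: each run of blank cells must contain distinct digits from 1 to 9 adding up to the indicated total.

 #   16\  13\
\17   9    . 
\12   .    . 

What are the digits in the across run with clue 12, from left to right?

7 5

17 in 2 cells must be {8,9}; 16 in 2 cells must be {7,9}.
R1C2 = 17 − 9 = 8 completes the 17 across.
R2C1 = 16 − 9 = 7 completes the 16 down.
R2C2 = 12 − 7 = 5 completes the 12 across.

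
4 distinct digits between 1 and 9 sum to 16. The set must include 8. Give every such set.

4 distinct digits from 1–9 sum between 10 and 30.
Keeping only sets containing 8.

{1,2,5,8}; {1,3,4,8}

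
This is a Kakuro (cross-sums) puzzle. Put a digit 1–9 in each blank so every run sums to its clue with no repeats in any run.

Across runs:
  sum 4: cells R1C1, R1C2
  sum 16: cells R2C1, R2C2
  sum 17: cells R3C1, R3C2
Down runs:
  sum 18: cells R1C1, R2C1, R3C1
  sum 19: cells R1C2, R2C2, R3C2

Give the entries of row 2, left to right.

9, 7

4 in 2 cells must be {1,3}; 16 in 2 cells must be {7,9}; 17 in 2 cells must be {8,9}.
The 4 across and the 19 down share only 3, so R1C2 = 3.
Given what's placed, R3C2 must be 9 to fit the 17 across and 19 down.
R1C1 = 4 − 3 = 1 completes the 4 across.
R2C1 = 9: the only remaining digit allowed by both the 16 across and the 18 down.
R2C2 = 16 − 9 = 7 completes the 16 across.
R3C1 = 17 − 9 = 8 completes the 17 across.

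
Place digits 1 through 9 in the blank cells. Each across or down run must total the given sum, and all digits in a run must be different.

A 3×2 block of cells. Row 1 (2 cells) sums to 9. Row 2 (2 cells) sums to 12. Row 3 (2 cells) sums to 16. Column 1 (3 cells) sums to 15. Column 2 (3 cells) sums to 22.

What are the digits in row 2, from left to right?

16 in 2 cells must be {7,9}.
Nothing is forced directly, so branch on (3,1), whose candidates are 7 or 9. If (3,1) = 9: that forces (3,2) = 7, (1,2) = 6, (2,2) = 9, after which (1,1) would have to be in {3} for the 9 across but in {1,2,4,5} for the 15 down — contradiction. So (3,1) = 7.
(3,2) = 16 − 7 = 9 completes the 16 across.
Nothing is forced directly, so branch on (2,1), whose candidates are 3 or 5. If (2,1) = 3: that forces (1,1) = 5, after which (1,2) would have to be in {4} for the 9 across but in {5,6,7,8} for the 22 down — contradiction. So (2,1) = 5.
(1,1) = 15 − 12 = 3 completes the 15 down.
(1,2) = 9 − 3 = 6 completes the 9 across.
(2,2) = 12 − 5 = 7 completes the 12 across.

5, 7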